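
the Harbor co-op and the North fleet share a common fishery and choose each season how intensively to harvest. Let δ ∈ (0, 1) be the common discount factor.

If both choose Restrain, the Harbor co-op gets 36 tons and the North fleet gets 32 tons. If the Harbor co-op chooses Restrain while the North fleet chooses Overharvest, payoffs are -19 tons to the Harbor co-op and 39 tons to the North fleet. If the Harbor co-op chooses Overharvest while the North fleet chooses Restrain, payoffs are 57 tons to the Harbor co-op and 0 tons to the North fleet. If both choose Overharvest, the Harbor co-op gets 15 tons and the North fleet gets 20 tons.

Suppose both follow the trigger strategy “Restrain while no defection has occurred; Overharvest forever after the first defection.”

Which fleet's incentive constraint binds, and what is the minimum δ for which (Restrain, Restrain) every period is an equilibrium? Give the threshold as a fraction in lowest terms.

the Harbor co-op's threshold: (57−36)/(57−15) = 1/2.
the North fleet's threshold: (39−32)/(39−20) = 7/19.
1/2 > 7/19, so the Harbor co-op binds and δ* = 1/2.

the Harbor co-op; δ ≥ 1/2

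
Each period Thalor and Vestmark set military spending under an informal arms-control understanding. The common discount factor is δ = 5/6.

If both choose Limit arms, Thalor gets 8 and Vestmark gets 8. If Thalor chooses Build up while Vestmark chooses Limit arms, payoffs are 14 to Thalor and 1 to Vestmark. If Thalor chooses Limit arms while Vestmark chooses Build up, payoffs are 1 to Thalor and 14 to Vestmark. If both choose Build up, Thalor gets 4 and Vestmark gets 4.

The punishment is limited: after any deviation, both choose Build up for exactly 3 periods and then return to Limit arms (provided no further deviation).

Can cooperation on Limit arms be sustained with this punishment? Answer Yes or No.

Yes

A one-shot deviation gives 14 now, then 4 for 3 periods, then back to 8.
Gain from deviating: (14−8) today; loss: (8−4) in each of the next 3 periods.
No-deviation condition: (8−4)(δ+…+δ^3) ≥ 14−8, i.e. δ+…+δ^3 ≥ 3/2.
At δ = 5/6: δ+…+δ^3 = 2.1065 ≥ 1.5000.
So cooperation is sustainable.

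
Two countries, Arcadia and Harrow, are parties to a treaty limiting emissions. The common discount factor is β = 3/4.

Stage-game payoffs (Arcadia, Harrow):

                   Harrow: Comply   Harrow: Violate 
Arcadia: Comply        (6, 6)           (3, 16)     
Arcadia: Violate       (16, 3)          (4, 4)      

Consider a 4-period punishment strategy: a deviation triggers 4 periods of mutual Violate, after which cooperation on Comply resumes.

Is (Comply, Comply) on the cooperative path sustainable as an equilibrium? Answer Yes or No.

No

A one-shot deviation gives 16 now, then 4 for 4 periods, then back to 6.
Gain from deviating: (16−6) today; loss: (6−4) in each of the next 4 periods.
No-deviation condition: (6−4)(β+…+β^4) ≥ 16−6, i.e. β+…+β^4 ≥ 5.
At β = 3/4: β+…+β^4 = 2.0508 < 5.0000.
So cooperation is not sustainable.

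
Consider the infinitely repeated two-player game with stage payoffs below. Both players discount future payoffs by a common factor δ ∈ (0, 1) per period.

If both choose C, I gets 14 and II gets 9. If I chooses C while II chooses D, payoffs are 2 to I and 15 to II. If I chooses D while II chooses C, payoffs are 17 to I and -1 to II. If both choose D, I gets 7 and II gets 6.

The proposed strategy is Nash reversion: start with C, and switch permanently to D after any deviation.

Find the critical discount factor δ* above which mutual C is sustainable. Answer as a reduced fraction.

I: cooperation gives 14 each period; deviation gives 17 once then 7 forever.
  14/(1−δ) ≥ 17 + 7δ/(1−δ) ⇒ δ ≥ 3/10.
II: cooperation gives 9 each period; deviation gives 15 once then 6 forever.
  δ ≥ 6/9 = 2/3.
Both must hold, so the binding constraint is II's: δ ≥ 2/3.

2/3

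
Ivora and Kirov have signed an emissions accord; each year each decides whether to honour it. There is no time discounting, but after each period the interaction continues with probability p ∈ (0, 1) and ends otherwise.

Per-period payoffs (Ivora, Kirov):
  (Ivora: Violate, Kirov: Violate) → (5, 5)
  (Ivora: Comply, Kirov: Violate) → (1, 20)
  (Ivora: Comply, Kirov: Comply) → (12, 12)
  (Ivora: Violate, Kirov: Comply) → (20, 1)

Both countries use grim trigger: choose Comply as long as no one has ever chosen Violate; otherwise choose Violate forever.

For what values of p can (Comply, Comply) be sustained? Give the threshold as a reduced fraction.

With no time discounting, the continuation probability p plays the role of the discount factor.
Grim-trigger IC: 12/(1−p) ≥ 20 + 5p/(1−p) ⇒ p ≥ (20−12)/(20−5) = 8/15.

8/15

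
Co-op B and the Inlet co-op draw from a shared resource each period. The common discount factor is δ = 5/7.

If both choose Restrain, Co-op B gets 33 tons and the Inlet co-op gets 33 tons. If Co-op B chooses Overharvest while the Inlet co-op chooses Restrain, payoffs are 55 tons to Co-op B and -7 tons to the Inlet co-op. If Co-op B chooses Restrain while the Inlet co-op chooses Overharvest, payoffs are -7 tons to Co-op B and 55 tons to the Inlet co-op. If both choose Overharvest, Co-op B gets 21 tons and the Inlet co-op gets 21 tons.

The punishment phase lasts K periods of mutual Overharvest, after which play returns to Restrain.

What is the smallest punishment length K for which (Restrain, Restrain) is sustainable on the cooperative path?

Need Σ_{k=1}^{K} δ^k ≥ (55−33)/(33−21) = 1.8333 at δ = 5/7.
At K = 3 the sum is 1.5889 < 1.8333; at K = 4 it is 1.8492 ≥ 1.8333.
So the minimum punishment length is K = 4.

4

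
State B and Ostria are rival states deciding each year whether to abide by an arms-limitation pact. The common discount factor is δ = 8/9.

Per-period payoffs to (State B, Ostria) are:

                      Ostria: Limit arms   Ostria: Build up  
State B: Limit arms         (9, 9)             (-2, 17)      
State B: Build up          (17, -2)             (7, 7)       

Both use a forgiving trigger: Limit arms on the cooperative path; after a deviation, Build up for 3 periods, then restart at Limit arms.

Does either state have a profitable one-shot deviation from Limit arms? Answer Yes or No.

IC: δ+…+δ^3 ≥ (17−9)/(9−7) = 4.
At δ = 8/9: partial sum = 2.3813 < 4.0000. Cooperation not sustainable.

Yes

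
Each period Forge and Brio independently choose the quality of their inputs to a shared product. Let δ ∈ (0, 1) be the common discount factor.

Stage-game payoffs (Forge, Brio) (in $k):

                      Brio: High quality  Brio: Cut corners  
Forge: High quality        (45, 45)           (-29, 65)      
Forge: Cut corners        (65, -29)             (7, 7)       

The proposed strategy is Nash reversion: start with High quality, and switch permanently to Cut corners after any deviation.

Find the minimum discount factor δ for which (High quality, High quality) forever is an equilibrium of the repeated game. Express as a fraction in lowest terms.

45/(1−δ) ≥ 65 + 7δ/(1−δ)
45 ≥ 65 − 58δ
δ ≥ 20/58 = 10/29.

10/29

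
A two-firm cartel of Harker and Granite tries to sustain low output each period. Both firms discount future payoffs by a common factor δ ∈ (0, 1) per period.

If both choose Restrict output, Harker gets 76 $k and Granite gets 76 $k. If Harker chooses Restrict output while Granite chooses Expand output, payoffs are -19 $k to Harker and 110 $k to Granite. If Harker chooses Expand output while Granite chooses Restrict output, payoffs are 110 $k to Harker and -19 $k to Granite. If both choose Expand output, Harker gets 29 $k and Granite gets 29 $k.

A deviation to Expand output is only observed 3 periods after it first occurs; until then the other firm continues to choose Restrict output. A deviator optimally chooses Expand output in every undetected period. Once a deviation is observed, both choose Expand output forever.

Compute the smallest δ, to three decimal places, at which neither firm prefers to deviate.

A deviator earns 110 for 3 periods, then 29 forever; cooperating earns 76 forever. Multiplying the IC by (1−δ):
76 ≥ 110(1−δ^3) + 29δ^3, so 81·δ^3 ≥ 34 and δ^3 ≥ 34/81.
δ ≥ (34/81)^(1/3) ≈ 0.749.

0.749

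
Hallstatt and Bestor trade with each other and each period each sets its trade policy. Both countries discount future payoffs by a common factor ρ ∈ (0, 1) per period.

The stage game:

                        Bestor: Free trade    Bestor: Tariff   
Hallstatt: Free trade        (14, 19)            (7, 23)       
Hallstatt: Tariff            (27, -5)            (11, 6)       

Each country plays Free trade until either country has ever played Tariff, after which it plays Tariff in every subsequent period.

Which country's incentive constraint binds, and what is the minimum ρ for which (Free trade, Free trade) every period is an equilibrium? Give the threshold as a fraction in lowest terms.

For Hallstatt: deviation gain 27−14 = 13, per-period punishment loss 14−11 = 3. IC gives ρ ≥ 13/16.
For Bestor: gain 4, loss 13 per period, so ρ ≥ 4/17.
The tighter constraint is Hallstatt's, so cooperation needs ρ ≥ 13/16.

Hallstatt; ρ ≥ 13/16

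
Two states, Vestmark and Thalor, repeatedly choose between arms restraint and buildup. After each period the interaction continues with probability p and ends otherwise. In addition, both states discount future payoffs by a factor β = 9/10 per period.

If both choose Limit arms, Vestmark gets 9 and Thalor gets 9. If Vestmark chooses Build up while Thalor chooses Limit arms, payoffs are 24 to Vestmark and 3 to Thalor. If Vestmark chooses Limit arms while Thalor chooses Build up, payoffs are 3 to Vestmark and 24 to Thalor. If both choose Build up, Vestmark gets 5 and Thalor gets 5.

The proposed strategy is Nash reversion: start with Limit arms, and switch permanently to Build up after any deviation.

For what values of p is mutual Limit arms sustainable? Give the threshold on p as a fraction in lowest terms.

50/57

With continuation probability p and discount β, the effective per-period discount factor is βp.
Grim-trigger IC: βp ≥ (24−9)/(24−5) = 15/19.
So p ≥ (15/19)/(9/10) = 50/57.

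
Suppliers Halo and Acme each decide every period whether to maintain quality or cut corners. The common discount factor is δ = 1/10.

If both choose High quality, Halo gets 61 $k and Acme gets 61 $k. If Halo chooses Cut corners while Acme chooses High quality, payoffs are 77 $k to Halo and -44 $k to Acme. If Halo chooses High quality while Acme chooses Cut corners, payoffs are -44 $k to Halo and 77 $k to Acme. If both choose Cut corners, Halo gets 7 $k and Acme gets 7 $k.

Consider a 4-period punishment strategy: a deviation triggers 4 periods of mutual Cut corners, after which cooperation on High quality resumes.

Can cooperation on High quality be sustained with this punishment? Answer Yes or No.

Comparing payoff streams over the 5 periods until play realigns: cooperate → 61(1+δ+…+δ^4); deviate → 77 + 7(δ+…+δ^4).
Cooperation is sustained iff (61−7)(δ+…+δ^4) ≥ 77−61.
δ+…+δ^4 = 1/10·(1−(1/10)^4)/(1−1/10) = 0.1111, and (77−61)/(61−7) = 0.2963.
0.1111 < 0.2963, so cooperation is not sustainable.

No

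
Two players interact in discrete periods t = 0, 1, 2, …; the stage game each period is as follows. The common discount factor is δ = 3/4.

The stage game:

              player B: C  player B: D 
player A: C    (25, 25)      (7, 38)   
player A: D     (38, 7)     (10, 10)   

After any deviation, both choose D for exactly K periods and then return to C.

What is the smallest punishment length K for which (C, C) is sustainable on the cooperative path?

2

Need Σ_{k=1}^{K} δ^k ≥ (38−25)/(25−10) = 0.8667 at δ = 3/4.
At K = 1 the sum is 0.7500 < 0.8667; at K = 2 it is 1.3125 ≥ 0.8667.
So the minimum punishment length is K = 2.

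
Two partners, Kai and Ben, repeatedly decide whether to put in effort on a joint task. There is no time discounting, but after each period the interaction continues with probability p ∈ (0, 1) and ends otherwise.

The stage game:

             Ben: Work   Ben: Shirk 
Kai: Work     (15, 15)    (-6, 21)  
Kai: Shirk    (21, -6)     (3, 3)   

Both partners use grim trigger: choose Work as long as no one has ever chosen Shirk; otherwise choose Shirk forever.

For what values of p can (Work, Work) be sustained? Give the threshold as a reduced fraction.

1/3

With no time discounting, the continuation probability p plays the role of the discount factor.
Grim-trigger IC: 15/(1−p) ≥ 21 + 3p/(1−p) ⇒ p ≥ (21−15)/(21−3) = 1/3.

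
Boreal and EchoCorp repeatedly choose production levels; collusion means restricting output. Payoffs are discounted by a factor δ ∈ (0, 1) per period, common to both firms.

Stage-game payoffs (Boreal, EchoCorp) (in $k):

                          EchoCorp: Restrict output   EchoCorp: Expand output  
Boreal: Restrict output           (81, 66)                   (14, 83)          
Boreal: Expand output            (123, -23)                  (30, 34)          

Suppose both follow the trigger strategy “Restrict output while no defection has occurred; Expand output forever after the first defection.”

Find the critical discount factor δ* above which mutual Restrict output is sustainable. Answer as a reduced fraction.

Boreal: cooperation gives 81 each period; deviation gives 123 once then 30 forever.
  81/(1−δ) ≥ 123 + 30δ/(1−δ) ⇒ δ ≥ 42/93 = 14/31.
EchoCorp: cooperation gives 66 each period; deviation gives 83 once then 34 forever.
  δ ≥ 17/49.
Both must hold, so the binding constraint is Boreal's: δ ≥ 14/31.

14/31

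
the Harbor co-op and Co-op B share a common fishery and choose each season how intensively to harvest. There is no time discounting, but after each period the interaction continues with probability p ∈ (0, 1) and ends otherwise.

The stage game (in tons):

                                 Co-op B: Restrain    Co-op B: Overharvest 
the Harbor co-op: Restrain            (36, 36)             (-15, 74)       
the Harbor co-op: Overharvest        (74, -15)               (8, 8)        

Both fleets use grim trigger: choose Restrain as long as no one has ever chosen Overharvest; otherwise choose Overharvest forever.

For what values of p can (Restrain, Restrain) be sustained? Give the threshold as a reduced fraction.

19/33

With no time discounting, the continuation probability p plays the role of the discount factor.
Grim-trigger IC: 36/(1−p) ≥ 74 + 8p/(1−p) ⇒ p ≥ (74−36)/(74−8) = 19/33.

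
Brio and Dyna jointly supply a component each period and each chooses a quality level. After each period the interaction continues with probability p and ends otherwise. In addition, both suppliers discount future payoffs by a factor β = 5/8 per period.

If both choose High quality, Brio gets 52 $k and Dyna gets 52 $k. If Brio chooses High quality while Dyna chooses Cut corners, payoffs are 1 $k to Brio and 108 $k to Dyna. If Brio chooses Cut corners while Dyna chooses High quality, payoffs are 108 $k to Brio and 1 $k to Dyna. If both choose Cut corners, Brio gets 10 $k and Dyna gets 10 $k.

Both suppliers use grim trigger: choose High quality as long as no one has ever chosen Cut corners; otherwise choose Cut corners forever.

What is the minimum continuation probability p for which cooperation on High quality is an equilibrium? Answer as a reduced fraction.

With continuation probability p and discount β, the effective per-period discount factor is βp.
Grim-trigger IC: βp ≥ (108−52)/(108−10) = 4/7.
So p ≥ (4/7)/(5/8) = 32/35.

32/35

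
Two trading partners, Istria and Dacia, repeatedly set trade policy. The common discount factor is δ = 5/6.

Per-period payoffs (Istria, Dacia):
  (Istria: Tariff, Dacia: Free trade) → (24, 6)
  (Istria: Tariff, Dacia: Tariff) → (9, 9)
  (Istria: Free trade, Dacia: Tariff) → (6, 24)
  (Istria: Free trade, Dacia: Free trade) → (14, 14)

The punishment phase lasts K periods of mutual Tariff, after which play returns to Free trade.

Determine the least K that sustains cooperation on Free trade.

3

Need Σ_{k=1}^{K} δ^k ≥ (24−14)/(14−9) = 2.0000 at δ = 5/6.
At K = 2 the sum is 1.5278 < 2.0000; at K = 3 it is 2.1065 ≥ 2.0000.
So the minimum punishment length is K = 3.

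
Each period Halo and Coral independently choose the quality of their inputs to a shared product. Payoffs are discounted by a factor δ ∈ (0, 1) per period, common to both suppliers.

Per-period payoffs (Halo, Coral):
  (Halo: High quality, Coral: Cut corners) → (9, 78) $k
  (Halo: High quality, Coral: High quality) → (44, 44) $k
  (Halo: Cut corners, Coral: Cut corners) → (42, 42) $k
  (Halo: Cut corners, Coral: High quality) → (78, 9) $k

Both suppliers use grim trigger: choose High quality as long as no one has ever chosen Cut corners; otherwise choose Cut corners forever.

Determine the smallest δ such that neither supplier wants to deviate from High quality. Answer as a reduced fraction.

Cooperation forever yields 44 each period: 44/(1−δ).
Deviating yields 78 once, then 42 forever: 78 + 42δ/(1−δ).
No profitable deviation requires 44/(1−δ) ≥ 78 + 42δ/(1−δ).
Multiplying by (1−δ): 44 ≥ 78(1−δ) + 42δ = 78 − 36δ.
So 36δ ≥ 34, i.e. δ ≥ 34/36 = 17/18.

17/18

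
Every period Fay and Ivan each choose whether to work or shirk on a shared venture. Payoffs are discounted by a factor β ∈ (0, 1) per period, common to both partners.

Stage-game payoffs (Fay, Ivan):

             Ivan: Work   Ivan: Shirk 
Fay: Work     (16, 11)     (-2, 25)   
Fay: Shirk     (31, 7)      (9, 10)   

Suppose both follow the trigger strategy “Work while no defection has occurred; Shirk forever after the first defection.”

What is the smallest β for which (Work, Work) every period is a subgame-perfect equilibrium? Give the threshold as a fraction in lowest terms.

For Fay: deviation gain 31−16 = 15, per-period punishment loss 16−9 = 7. IC gives β ≥ 15/22.
For Ivan: gain 14, loss 1 per period, so β ≥ 14/15.
The tighter constraint is Ivan's, so cooperation needs β ≥ 14/15.

14/15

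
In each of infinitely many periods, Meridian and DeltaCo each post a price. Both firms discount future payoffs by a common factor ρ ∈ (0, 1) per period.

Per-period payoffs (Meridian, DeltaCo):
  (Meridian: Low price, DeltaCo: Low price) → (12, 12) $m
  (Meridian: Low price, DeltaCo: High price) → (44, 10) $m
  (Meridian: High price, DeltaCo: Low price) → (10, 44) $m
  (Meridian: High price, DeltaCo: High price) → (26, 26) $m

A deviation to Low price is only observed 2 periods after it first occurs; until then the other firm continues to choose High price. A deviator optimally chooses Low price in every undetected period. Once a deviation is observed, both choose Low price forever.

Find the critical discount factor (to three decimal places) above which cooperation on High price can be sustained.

0.750

A deviator earns 44 for 2 periods, then 12 forever; cooperating earns 26 forever. Multiplying the IC by (1−ρ):
26 ≥ 44(1−ρ^2) + 12ρ^2, so 32·ρ^2 ≥ 18 and ρ^2 ≥ 9/16.
ρ ≥ (9/16)^(1/2) ≈ 0.750.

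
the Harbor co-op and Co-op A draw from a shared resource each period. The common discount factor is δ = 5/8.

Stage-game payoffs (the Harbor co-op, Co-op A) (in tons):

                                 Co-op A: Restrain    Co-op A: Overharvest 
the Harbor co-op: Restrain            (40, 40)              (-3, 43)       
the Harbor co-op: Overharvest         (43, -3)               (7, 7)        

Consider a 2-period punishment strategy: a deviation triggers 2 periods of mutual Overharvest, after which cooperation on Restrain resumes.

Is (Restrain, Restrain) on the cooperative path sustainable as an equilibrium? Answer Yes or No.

Yes

Comparing payoff streams over the 3 periods until play realigns: cooperate → 40(1+δ+…+δ^2); deviate → 43 + 7(δ+…+δ^2).
Cooperation is sustained iff (40−7)(δ+…+δ^2) ≥ 43−40.
δ+…+δ^2 = 5/8·(1−(5/8)^2)/(1−5/8) = 1.0156, and (43−40)/(40−7) = 0.0909.
1.0156 ≥ 0.0909, so cooperation is sustainable.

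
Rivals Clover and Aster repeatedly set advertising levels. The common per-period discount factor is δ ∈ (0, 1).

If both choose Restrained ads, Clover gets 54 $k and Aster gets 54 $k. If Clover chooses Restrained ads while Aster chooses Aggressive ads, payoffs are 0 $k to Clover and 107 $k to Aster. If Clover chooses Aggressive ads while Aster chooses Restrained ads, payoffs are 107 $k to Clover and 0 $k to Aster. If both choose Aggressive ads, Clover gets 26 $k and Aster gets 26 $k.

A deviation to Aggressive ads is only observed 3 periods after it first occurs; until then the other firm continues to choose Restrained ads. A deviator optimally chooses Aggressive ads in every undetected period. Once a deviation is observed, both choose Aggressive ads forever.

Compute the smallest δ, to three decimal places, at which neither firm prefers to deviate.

0.868

A deviator earns 107 for 3 periods, then 26 forever; cooperating earns 54 forever. Multiplying the IC by (1−δ):
54 ≥ 107(1−δ^3) + 26δ^3, so 81·δ^3 ≥ 53 and δ^3 ≥ 53/81.
δ ≥ (53/81)^(1/3) ≈ 0.868.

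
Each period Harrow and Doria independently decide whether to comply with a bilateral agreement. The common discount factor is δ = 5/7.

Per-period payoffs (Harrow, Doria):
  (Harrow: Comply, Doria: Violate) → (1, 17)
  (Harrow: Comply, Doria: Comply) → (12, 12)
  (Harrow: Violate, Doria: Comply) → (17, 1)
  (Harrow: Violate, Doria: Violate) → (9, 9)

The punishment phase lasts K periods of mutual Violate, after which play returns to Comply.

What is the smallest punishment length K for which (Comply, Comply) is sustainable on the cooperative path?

4

Need Σ_{k=1}^{K} δ^k ≥ (17−12)/(12−9) = 1.6667 at δ = 5/7.
At K = 3 the sum is 1.5889 < 1.6667; at K = 4 it is 1.8492 ≥ 1.6667.
So the minimum punishment length is K = 4.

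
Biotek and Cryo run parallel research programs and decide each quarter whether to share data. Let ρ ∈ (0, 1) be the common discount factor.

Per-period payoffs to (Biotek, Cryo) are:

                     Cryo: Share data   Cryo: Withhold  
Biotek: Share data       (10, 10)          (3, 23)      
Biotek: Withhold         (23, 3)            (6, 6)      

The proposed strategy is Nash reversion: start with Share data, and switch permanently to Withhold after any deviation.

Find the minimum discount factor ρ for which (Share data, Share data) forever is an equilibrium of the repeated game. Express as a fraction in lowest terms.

13/17

Under grim trigger the critical discount factor is (T−C)/(T−P) with T = 23, C = 10, P = 6.
ρ* = (23−10)/(23−6) = 13/17.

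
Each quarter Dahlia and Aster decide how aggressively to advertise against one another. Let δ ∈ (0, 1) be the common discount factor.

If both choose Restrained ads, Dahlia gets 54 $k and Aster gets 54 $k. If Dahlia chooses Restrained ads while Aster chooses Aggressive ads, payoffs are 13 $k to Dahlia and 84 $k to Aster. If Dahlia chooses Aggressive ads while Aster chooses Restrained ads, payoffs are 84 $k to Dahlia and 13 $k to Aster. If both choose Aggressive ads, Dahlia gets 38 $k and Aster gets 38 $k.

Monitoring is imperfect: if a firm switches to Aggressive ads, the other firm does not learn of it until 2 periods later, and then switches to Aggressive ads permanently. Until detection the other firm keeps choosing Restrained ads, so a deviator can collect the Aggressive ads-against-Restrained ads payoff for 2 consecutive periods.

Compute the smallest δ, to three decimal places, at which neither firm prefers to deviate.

Deviating for the 2 undetected periods gains 84−54 = 30 per period over cooperation, then loses 54−38 = 16 per period forever once punishment starts.
Gain: 30(1 + δ + … + δ^1); loss: 16·δ^2/(1−δ).
No profitable deviation ⇔ 30(1−δ^2) ≤ 16·δ^2, i.e. δ^2 ≥ 30/(30+16) = 15/23.
Hence δ ≥ (15/23)^(1/2) ≈ 0.808.

0.808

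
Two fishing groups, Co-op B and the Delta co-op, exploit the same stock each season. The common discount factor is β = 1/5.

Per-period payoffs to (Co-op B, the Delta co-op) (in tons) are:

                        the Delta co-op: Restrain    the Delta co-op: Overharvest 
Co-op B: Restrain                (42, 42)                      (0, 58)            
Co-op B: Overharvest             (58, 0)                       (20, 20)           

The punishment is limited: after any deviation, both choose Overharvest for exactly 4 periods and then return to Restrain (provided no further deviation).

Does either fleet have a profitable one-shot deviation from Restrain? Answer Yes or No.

Yes

Comparing payoff streams over the 5 periods until play realigns: cooperate → 42(1+β+…+β^4); deviate → 58 + 20(β+…+β^4).
Cooperation is sustained iff (42−20)(β+…+β^4) ≥ 58−42.
β+…+β^4 = 1/5·(1−(1/5)^4)/(1−1/5) = 0.2496, and (58−42)/(42−20) = 0.7273.
0.2496 < 0.7273, so cooperation is not sustainable.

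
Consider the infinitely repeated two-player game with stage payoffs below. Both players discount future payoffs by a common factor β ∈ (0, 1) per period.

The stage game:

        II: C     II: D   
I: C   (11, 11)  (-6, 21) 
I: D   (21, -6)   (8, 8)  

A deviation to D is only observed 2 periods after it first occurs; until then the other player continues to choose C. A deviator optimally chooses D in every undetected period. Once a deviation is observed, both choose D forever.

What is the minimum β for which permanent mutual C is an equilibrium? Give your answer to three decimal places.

The best deviation is to choose D for all 2 undetected periods, earning 21 each, then 8 forever once detected.
Deviation value: 21(1−β^2)/(1−β) + 8β^2/(1−β); cooperation value: 11/(1−β).
IC: 11 ≥ 21(1−β^2) + 8β^2 = 21 − 13β^2.
So β^2 ≥ 10/13, giving β ≥ (10/13)^(1/2) ≈ 0.877.

0.877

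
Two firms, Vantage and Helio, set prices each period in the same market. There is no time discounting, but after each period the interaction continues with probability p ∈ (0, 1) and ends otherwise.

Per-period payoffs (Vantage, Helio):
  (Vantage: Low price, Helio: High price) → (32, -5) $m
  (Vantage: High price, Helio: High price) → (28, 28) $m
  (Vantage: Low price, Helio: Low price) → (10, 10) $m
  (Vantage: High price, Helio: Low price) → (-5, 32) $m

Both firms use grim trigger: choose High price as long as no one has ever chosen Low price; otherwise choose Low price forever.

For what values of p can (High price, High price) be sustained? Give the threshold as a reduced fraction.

2/11

With no time discounting, the continuation probability p plays the role of the discount factor.
Grim-trigger IC: 28/(1−p) ≥ 32 + 10p/(1−p) ⇒ p ≥ (32−28)/(32−10) = 2/11.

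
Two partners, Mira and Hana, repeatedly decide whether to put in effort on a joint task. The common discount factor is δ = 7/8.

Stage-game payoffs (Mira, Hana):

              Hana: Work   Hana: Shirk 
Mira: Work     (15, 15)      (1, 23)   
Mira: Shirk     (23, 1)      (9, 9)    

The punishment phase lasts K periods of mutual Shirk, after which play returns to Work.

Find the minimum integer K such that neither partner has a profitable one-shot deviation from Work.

No profitable deviation requires (15−9)(δ+…+δ^K) ≥ 23−15, i.e. δ+…+δ^K ≥ 4/3 ≈ 1.3333.
With δ = 7/8, the partial sums are K=1: 0.8750, K=2: 1.6406.
K = 2 is the first length at which the sum reaches 1.3333.

2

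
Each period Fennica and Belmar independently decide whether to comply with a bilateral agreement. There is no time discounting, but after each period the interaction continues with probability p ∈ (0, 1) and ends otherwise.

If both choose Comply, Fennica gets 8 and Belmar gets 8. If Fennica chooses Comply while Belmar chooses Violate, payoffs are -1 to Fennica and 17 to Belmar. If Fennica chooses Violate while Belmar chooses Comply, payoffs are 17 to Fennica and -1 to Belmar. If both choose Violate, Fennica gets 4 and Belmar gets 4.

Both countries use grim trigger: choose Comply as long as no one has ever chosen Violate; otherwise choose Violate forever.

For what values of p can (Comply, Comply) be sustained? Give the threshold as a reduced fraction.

With no time discounting, the continuation probability p plays the role of the discount factor.
Grim-trigger IC: 8/(1−p) ≥ 17 + 4p/(1−p) ⇒ p ≥ (17−8)/(17−4) = 9/13.

9/13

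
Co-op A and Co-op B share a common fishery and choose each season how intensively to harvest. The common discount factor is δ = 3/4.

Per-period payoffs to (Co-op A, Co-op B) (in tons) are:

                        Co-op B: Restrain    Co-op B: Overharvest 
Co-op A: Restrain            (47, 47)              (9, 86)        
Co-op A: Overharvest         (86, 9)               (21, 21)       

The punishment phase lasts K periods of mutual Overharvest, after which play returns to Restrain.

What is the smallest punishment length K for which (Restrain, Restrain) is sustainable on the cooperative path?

3

IC: δ(1−δ^K)/(1−δ) ≥ (86−47)/(47−21) = 3/2.
With δ = 3/4: need 1 − δ^K ≥ 3/2·(1−3/4)/(3/4), i.e. δ^K ≤ 0.5000.
Since (3/4)^2 = 0.5625 and (3/4)^3 = 0.4219, the smallest such K is 3.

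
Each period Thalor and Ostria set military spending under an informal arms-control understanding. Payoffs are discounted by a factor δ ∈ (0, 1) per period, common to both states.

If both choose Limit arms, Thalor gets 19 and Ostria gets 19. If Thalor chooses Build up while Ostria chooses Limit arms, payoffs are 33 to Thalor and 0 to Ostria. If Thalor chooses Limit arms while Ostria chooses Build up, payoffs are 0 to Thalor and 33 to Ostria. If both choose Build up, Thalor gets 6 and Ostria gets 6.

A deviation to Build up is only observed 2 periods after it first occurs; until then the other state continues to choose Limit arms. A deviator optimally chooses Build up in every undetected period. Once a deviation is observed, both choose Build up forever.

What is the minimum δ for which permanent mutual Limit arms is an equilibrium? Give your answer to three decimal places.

The best deviation is to choose Build up for all 2 undetected periods, earning 33 each, then 6 forever once detected.
Deviation value: 33(1−δ^2)/(1−δ) + 6δ^2/(1−δ); cooperation value: 19/(1−δ).
IC: 19 ≥ 33(1−δ^2) + 6δ^2 = 33 − 27δ^2.
So δ^2 ≥ 14/27, giving δ ≥ (14/27)^(1/2) ≈ 0.720.

0.720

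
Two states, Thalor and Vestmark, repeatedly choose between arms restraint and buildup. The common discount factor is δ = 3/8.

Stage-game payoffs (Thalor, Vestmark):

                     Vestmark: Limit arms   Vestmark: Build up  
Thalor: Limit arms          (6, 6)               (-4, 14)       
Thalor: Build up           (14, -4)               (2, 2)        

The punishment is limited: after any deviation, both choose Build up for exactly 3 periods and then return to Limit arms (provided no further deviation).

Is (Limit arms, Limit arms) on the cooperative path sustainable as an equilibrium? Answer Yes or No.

No

Comparing payoff streams over the 4 periods until play realigns: cooperate → 6(1+δ+…+δ^3); deviate → 14 + 2(δ+…+δ^3).
Cooperation is sustained iff (6−2)(δ+…+δ^3) ≥ 14−6.
δ+…+δ^3 = 3/8·(1−(3/8)^3)/(1−3/8) = 0.5684, and (14−6)/(6−2) = 2.0000.
0.5684 < 2.0000, so cooperation is not sustainable.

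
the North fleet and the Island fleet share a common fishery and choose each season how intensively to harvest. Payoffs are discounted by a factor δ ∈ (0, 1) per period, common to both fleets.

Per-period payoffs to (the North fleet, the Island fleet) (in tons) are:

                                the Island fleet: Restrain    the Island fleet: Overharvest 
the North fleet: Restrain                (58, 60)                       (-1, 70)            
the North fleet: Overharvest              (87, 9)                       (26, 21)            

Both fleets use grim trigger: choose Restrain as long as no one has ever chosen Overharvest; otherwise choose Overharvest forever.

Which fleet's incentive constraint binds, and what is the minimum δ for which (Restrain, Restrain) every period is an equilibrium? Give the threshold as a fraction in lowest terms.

the North fleet; δ ≥ 29/61

the North fleet's threshold: (87−58)/(87−26) = 29/61.
the Island fleet's threshold: (70−60)/(70−21) = 10/49.
29/61 > 10/49, so the North fleet binds and δ* = 29/61.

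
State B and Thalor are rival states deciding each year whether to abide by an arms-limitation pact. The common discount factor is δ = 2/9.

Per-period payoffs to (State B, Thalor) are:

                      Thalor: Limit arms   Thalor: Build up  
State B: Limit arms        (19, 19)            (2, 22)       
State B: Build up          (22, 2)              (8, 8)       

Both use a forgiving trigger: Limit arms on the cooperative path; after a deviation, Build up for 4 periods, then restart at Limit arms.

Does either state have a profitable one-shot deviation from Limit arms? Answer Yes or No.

No

A one-shot deviation gives 22 now, then 8 for 4 periods, then back to 19.
Gain from deviating: (22−19) today; loss: (19−8) in each of the next 4 periods.
No-deviation condition: (19−8)(δ+…+δ^4) ≥ 22−19, i.e. δ+…+δ^4 ≥ 3/11.
At δ = 2/9: δ+…+δ^4 = 0.2850 ≥ 0.2727.
So cooperation is sustainable.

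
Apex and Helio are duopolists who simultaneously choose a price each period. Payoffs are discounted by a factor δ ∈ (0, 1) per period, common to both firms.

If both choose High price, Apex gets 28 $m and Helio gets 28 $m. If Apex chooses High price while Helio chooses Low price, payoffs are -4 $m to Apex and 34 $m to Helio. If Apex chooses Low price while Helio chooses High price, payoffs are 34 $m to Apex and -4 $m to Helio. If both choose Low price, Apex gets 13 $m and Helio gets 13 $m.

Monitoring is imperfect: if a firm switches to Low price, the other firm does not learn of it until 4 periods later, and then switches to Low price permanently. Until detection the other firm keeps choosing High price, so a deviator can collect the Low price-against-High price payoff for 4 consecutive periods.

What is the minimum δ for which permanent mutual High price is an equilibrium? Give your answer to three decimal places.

0.731

A deviator earns 34 for 4 periods, then 13 forever; cooperating earns 28 forever. Multiplying the IC by (1−δ):
28 ≥ 34(1−δ^4) + 13δ^4, so 21·δ^4 ≥ 6 and δ^4 ≥ 2/7.
δ ≥ (2/7)^(1/4) ≈ 0.731.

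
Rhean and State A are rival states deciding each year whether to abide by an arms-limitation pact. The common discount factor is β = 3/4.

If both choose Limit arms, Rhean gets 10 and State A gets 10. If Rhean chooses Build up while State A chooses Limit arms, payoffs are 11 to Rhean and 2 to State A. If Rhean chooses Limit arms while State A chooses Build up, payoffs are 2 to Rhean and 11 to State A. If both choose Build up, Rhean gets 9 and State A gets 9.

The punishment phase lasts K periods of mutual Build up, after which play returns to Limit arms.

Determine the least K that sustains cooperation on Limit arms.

2

IC: β(1−β^K)/(1−β) ≥ (11−10)/(10−9) = 1.
With β = 3/4: need 1 − β^K ≥ 1·(1−3/4)/(3/4), i.e. β^K ≤ 0.6667.
Since (3/4)^1 = 0.7500 and (3/4)^2 = 0.5625, the smallest such K is 2.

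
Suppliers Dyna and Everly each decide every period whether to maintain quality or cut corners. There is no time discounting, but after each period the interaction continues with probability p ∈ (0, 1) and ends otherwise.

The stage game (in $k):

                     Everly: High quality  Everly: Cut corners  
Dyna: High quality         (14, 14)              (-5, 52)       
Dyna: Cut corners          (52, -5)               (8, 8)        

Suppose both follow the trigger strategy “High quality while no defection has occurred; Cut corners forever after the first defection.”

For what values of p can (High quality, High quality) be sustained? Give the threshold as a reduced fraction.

Expected cooperation value is 14 + p·14 + p²·14 + … = 14/(1−p); deviation gives 52 + p·8/(1−p).
14 ≥ 52(1−p) + 8p ⇒ 44p ≥ 38 ⇒ p ≥ 38/44 = 19/22.

19/22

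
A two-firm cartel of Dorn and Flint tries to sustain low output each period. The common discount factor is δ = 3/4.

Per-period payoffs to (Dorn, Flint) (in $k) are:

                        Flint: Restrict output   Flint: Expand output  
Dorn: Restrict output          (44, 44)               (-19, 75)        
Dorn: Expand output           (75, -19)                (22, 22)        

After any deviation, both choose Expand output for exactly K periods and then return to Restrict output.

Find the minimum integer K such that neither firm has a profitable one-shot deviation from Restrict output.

No profitable deviation requires (44−22)(δ+…+δ^K) ≥ 75−44, i.e. δ+…+δ^K ≥ 31/22 ≈ 1.4091.
With δ = 3/4, the partial sums are K=1: 0.7500, K=2: 1.3125, K=3: 1.7344.
K = 3 is the first length at which the sum reaches 1.4091.

3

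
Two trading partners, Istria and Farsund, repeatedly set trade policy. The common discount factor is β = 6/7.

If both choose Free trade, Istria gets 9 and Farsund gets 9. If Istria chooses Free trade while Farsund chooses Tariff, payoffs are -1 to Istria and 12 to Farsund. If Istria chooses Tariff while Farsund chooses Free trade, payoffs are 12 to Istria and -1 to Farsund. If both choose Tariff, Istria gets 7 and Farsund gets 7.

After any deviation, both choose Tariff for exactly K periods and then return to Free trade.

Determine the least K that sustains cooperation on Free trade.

No profitable deviation requires (9−7)(β+…+β^K) ≥ 12−9, i.e. β+…+β^K ≥ 3/2 ≈ 1.5000.
With β = 6/7, the partial sums are K=1: 0.8571, K=2: 1.5918.
K = 2 is the first length at which the sum reaches 1.5000.

2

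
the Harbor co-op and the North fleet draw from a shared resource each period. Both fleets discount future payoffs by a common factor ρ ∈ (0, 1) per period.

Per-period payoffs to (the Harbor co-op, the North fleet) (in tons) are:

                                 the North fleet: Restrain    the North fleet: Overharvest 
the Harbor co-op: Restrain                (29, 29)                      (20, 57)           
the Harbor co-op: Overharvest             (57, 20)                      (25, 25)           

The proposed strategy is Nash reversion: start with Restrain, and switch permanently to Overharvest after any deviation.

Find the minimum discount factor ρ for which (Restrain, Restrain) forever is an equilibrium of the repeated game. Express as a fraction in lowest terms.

7/8

One-period gain from deviating is 57 − 29 = 28. The loss is 29 − 25 = 4 in every subsequent period, with present value 4·ρ/(1−ρ).
Deviation is unprofitable when 4·ρ/(1−ρ) ≥ 28, i.e. ρ/(1−ρ) ≥ 7.
Equivalently ρ ≥ 28/(28+4) = 7/8.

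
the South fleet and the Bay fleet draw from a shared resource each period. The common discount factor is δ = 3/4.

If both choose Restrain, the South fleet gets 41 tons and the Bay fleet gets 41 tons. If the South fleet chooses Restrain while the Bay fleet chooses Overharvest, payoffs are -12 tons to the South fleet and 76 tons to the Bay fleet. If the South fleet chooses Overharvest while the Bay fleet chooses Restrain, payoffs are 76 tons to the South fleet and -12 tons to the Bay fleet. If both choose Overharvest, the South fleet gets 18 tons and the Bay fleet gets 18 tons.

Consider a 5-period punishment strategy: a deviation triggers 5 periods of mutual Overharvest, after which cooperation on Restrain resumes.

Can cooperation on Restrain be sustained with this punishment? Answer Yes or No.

A one-shot deviation gives 76 now, then 18 for 5 periods, then back to 41.
Gain from deviating: (76−41) today; loss: (41−18) in each of the next 5 periods.
No-deviation condition: (41−18)(δ+…+δ^5) ≥ 76−41, i.e. δ+…+δ^5 ≥ 35/23.
At δ = 3/4: δ+…+δ^5 = 2.2881 ≥ 1.5217.
So cooperation is sustainable.

Yes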